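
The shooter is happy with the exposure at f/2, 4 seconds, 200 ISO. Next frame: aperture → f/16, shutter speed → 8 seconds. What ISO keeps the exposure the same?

Aperture: f/2 → f/2.8 → f/4 → f/5.6 → f/8 → f/11 → f/16 — 6 stops stopped down (darker).
Shutter speed: 4 → 8 — 1 stop longer (brighter).
Net change so far: 5 stops darker. Offset with the ISO: 200 → 400 → 800 → 1600 → 3200 → 6400.

ISO 6400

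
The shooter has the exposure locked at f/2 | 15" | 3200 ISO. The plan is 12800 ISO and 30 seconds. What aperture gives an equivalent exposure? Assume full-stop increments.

f/5.6

ISO: 3200 → 6400 → 12800 — 2 stops raised (brighter).
Shutter speed: 15 → 30 — 1 stop slower (brighter).
Net change so far: 3 stops brighter. Offset with the aperture: f/2 → f/2.8 → f/4 → f/5.6.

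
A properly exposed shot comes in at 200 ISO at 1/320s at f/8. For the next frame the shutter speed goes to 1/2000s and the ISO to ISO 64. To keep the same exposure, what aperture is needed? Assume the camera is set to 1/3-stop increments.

f/1.8

Shutter speed: 1/320 → 1/400 → 1/500 → 1/640 → 1/800 → 1/1000 → 1/1250 → 1/1600 → 1/2000 — 2 2/3 stops shorter (darker).
ISO: 200 → 160 → 125 → 100 → 80 → 64 — 1 2/3 stops dropped (darker).
Net change so far: 4 1/3 stops darker. Offset with the aperture: f/8 → f/7.1 → f/6.3 → f/5.6 → f/5 → f/4.5 → f/4 → f/3.5 → f/3.2 → f/2.8 → f/2.5 → f/2.2 → f/2 → f/1.8.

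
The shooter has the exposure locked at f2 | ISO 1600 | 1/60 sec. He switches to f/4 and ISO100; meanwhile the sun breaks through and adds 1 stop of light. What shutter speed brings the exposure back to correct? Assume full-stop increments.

Scene light: 1 stop brighter.
Aperture: f/2 → f/2.8 → f/4 — 2 stops smaller aperture (darker).
ISO: 1600 → 800 → 400 → 200 → 100 — 4 stops lower (darker).
Net so far: 5 stops darker. Shutter speed: 1/60 → 1/30 → 1/15 → 1/8 → 1/4 → 1/2.

1/2s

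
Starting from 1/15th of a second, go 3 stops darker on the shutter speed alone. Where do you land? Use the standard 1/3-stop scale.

Shutter speed: 1/15 → 1/20 → 1/25 → 1/30 → 1/40 → 1/50 → 1/60 → 1/80 → 1/100 → 1/125 — 3 stops faster (darker).

1/125s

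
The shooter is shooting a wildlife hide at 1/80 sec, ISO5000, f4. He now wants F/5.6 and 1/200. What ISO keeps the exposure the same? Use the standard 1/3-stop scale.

ISO 25600

Aperture: f/4 → f/4.5 → f/5 → f/5.6 — 1 stop stopped down (darker).
Shutter speed: 1/80 → 1/100 → 1/125 → 1/160 → 1/200 — 1 1/3 stops faster (darker).
Net change so far: 2 1/3 stops darker. Offset with the ISO: 5000 → 6400 → 8000 → 10000 → 12800 → 16000 → 20000 → 25600.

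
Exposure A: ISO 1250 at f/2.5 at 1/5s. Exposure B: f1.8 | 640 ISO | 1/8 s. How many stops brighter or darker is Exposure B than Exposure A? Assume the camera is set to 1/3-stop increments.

Aperture: f/2.5 → f/2.2 → f/2 → f/1.8 — 1 stop opened up (brighter).
Shutter speed: 1/5 → 1/6 → 1/8 — 2/3 stop faster (darker).
ISO: 1250 → 1000 → 800 → 640 — 1 stop dropped (darker).
Net: +1 −2/3 −1 = −2/3 stops.

2/3 stop darker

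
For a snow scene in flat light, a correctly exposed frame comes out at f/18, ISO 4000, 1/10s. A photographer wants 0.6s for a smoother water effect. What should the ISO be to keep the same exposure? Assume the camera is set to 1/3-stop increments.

Shutter speed: 1/10 → 1/8 → 1/6 → 1/5 → 1/4 → 0.3 → 0.4 → 0.5 → 0.6 — 2 2/3 stops slower (brighter).
Need 2 2/3 stops darker from the ISO: 4000 → 3200 → 2500 → 2000 → 1600 → 1250 → 1000 → 800 → 640.

ISO 640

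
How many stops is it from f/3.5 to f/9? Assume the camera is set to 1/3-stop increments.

f/3.5 → f/4 → f/4.5 → f/5 → f/5.6 → f/6.3 → f/7.1 → f/8 → f/9 — count the steps: 8 third-stops = 2 2/3 stops.

2 2/3 stops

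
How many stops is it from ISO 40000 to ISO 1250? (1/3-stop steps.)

40000 → 32000 → 25600 → 20000 → 16000 → 12800 → 10000 → 8000 → 6400 → 5000 → 4000 → 3200 → 2500 → 2000 → 1600 → 1250 — count the steps: 15 third-stops = 5 stops.

5 stops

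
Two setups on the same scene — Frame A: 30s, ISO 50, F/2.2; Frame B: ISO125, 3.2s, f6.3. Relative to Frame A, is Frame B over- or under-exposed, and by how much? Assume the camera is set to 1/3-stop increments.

Aperture: f/2.2 → f/2.5 → f/2.8 → f/3.2 → f/3.5 → f/4 → f/4.5 → f/5 → f/5.6 → f/6.3 — 3 stops stopped down (darker).
Shutter speed: 30 → 25 → 20 → 15 → 13 → 10 → 8 → 6 → 5 → 4 → 3.2 — 3 1/3 stops faster (darker).
ISO: 50 → 64 → 80 → 100 → 125 — 1 1/3 stops higher (brighter).
Net: −3 −3 1/3 +1 1/3 = −5 stops.

5 stops darker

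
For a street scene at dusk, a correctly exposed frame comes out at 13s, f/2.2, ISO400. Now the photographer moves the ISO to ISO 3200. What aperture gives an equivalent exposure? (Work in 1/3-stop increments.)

ISO: 400 → 500 → 640 → 800 → 1000 → 1250 → 1600 → 2000 → 2500 → 3200 — 3 stops raised (brighter).
Need 3 stops darker from the aperture: f/2.2 → f/2.5 → f/2.8 → f/3.2 → f/3.5 → f/4 → f/4.5 → f/5 → f/5.6 → f/6.3.

f/6.3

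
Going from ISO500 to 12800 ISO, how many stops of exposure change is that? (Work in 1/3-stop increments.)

4 2/3 stops

500 → 640 → 800 → 1000 → 1250 → 1600 → 2000 → 2500 → 3200 → 4000 → 5000 → 6400 → 8000 → 10000 → 12800 — count the steps: 14 third-stops = 4 2/3 stops.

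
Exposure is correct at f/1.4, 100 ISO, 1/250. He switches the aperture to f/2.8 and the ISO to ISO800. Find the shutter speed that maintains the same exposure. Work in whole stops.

Aperture: f/1.4 → f/2 → f/2.8 — 2 stops narrower (darker).
ISO: 100 → 200 → 400 → 800 — 3 stops raised (brighter).
Net change so far: 1 stop brighter. Offset with the shutter speed: 1/250 → 1/500.

1/500s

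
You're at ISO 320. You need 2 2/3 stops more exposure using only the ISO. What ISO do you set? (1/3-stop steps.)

ISO: 320 → 400 → 500 → 640 → 800 → 1000 → 1250 → 1600 → 2000 — 2 2/3 stops higher (brighter).

ISO 2000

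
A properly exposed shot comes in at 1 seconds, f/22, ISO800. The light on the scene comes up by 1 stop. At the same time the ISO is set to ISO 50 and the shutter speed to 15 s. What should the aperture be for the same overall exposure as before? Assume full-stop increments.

Scene light: 1 stop brighter.
ISO: 800 → 400 → 200 → 100 → 50 — 4 stops dropped (darker).
Shutter speed: 1 → 2 → 4 → 8 → 15 — 4 stops slower (brighter).
Net so far: 1 stop brighter. Aperture: f/22 → f/32.

f/32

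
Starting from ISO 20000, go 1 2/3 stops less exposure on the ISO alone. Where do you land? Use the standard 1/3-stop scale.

ISO 6400

ISO: 20000 → 16000 → 12800 → 10000 → 8000 → 6400 — 1 2/3 stops lower (darker).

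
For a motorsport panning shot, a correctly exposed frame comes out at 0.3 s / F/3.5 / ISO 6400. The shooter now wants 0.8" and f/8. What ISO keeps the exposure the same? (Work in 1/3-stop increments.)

Shutter speed: 0.3 → 0.4 → 0.5 → 0.6 → 0.8 — 1 1/3 stops longer (brighter).
Aperture: f/3.5 → f/4 → f/4.5 → f/5 → f/5.6 → f/6.3 → f/7.1 → f/8 — 2 1/3 stops stopped down (darker).
Net change so far: 1 stop darker. Offset with the ISO: 6400 → 8000 → 10000 → 12800.

ISO 12800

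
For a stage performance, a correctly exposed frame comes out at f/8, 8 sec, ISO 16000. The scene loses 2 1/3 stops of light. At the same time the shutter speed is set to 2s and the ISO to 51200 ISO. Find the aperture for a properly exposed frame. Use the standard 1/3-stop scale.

f/3.2

Scene light: 2 1/3 stops darker.
Shutter speed: 8 → 6 → 5 → 4 → 3.2 → 2.5 → 2 — 2 stops shorter (darker).
ISO: 16000 → 20000 → 25600 → 32000 → 40000 → 51200 — 1 2/3 stops raised (brighter).
Net so far: 2 2/3 stops darker. Aperture: f/8 → f/7.1 → f/6.3 → f/5.6 → f/5 → f/4.5 → f/4 → f/3.5 → f/3.2.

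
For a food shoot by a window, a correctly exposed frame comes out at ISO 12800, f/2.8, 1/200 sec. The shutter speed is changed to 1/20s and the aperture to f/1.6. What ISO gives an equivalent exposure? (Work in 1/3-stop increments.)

Shutter speed: 1/200 → 1/160 → 1/125 → 1/100 → 1/80 → 1/60 → 1/50 → 1/40 → 1/30 → 1/25 → 1/20 — 3 1/3 stops slower (brighter).
Aperture: f/2.8 → f/2.5 → f/2.2 → f/2 → f/1.8 → f/1.6 — 1 2/3 stops wider (brighter).
Net change so far: 5 stops brighter. Offset with the ISO: 12800 → 10000 → 8000 → 6400 → 5000 → 4000 → 3200 → 2500 → 2000 → 1600 → 1250 → 1000 → 800 → 640 → 500 → 400.

ISO 400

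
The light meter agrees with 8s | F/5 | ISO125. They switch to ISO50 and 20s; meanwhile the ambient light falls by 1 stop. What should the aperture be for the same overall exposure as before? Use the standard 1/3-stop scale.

Scene light: 1 stop darker.
ISO: 125 → 100 → 80 → 64 → 50 — 1 1/3 stops lower (darker).
Shutter speed: 8 → 10 → 13 → 15 → 20 — 1 1/3 stops slower (brighter).
Net so far: 1 stop darker. Aperture: f/5 → f/4.5 → f/4 → f/3.5.

f/3.5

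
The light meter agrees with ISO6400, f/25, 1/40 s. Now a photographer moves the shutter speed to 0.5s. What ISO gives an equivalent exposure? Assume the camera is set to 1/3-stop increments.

Shutter speed: 1/40 → 1/30 → 1/25 → 1/20 → 1/15 → 1/13 → 1/10 → 1/8 → 1/6 → 1/5 → 1/4 → 0.3 → 0.4 → 0.5 — 4 1/3 stops longer (brighter).
Need 4 1/3 stops darker from the ISO: 6400 → 5000 → 4000 → 3200 → 2500 → 2000 → 1600 → 1250 → 1000 → 800 → 640 → 500 → 400 → 320.

ISO 320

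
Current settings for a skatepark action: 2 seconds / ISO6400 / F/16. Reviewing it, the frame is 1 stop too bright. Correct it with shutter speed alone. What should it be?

Overexposed by 1 stop → need 1 stop darker.
Shutter speed: 2 → 1.

1 s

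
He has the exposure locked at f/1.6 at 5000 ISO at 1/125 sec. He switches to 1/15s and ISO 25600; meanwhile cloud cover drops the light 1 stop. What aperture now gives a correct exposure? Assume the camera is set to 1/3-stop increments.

Scene light: 1 stop darker.
Shutter speed: 1/125 → 1/100 → 1/80 → 1/60 → 1/50 → 1/40 → 1/30 → 1/25 → 1/20 → 1/15 — 3 stops slower (brighter).
ISO: 5000 → 6400 → 8000 → 10000 → 12800 → 16000 → 20000 → 25600 — 2 1/3 stops raised (brighter).
Net so far: 4 1/3 stops brighter. Aperture: f/1.6 → f/1.8 → f/2 → f/2.2 → f/2.5 → f/2.8 → f/3.2 → f/3.5 → f/4 → f/4.5 → f/5 → f/5.6 → f/6.3 → f/7.1.

f/7.1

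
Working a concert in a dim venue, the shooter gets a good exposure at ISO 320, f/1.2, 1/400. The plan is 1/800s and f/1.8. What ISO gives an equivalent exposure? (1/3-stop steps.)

Shutter speed: 1/400 → 1/500 → 1/640 → 1/800 — 1 stop faster (darker).
Aperture: f/1.2 → f/1.4 → f/1.6 → f/1.8 — 1 stop smaller aperture (darker).
Net change so far: 2 stops darker. Offset with the ISO: 320 → 400 → 500 → 640 → 800 → 1000 → 1250.

ISO 1250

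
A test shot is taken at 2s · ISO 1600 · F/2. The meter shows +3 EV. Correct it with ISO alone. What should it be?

ISO 200

Overexposed by 3 stops → need 3 stops darker.
ISO: 1600 → 800 → 400 → 200.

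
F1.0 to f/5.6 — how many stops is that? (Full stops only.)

5 stops

f/1.0 → f/1.4 → f/2 → f/2.8 → f/4 → f/5.6 — count the steps: 5 stops.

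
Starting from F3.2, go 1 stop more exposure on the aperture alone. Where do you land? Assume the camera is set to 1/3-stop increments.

f/2.2

Aperture: f/3.2 → f/2.8 → f/2.5 → f/2.2 — 1 stop wider (brighter).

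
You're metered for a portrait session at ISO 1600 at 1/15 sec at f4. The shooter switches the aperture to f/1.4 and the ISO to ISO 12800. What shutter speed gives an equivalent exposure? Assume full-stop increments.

Aperture: f/4 → f/2.8 → f/2 → f/1.4 — 3 stops opened up (brighter).
ISO: 1600 → 3200 → 6400 → 12800 — 3 stops raised (brighter).
Net change so far: 6 stops brighter. Offset with the shutter speed: 1/15 → 1/30 → 1/60 → 1/125 → 1/250 → 1/500 → 1/1000.

1/1000s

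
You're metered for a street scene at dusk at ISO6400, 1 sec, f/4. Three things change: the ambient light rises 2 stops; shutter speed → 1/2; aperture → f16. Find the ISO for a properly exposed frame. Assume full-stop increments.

ISO 51200

Scene light: 2 stops brighter.
Shutter speed: 1 → 1/2 — 1 stop shorter (darker).
Aperture: f/4 → f/5.6 → f/8 → f/11 → f/16 — 4 stops narrower (darker).
Net so far: 3 stops darker. ISO: 6400 → 12800 → 25600 → 51200.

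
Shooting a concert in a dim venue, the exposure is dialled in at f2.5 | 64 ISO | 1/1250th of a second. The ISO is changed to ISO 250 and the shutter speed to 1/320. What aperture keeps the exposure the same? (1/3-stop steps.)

f/10

ISO: 64 → 80 → 100 → 125 → 160 → 200 → 250 — 2 stops raised (brighter).
Shutter speed: 1/1250 → 1/1000 → 1/800 → 1/640 → 1/500 → 1/400 → 1/320 — 2 stops slower (brighter).
Net change so far: 4 stops brighter. Offset with the aperture: f/2.5 → f/2.8 → f/3.2 → f/3.5 → f/4 → f/4.5 → f/5 → f/5.6 → f/6.3 → f/7.1 → f/8 → f/9 → f/10.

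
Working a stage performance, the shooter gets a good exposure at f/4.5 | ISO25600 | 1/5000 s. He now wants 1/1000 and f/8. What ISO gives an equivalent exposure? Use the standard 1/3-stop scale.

ISO 16000

Shutter speed: 1/5000 → 1/4000 → 1/3200 → 1/2500 → 1/2000 → 1/1600 → 1/1250 → 1/1000 — 2 1/3 stops longer (brighter).
Aperture: f/4.5 → f/5 → f/5.6 → f/6.3 → f/7.1 → f/8 — 1 2/3 stops stopped down (darker).
Net change so far: 2/3 stop brighter. Offset with the ISO: 25600 → 20000 → 16000.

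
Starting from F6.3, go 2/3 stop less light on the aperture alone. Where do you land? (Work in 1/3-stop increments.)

f/8

Aperture: f/6.3 → f/7.1 → f/8 — 2/3 stop narrower (darker).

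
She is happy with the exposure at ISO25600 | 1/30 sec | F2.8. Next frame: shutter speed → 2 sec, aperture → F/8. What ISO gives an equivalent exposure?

Shutter speed: 1/30 → 1/15 → 1/8 → 1/4 → 1/2 → 1 → 2 — 6 stops slower (brighter).
Aperture: f/2.8 → f/4 → f/5.6 → f/8 — 3 stops stopped down (darker).
Net change so far: 3 stops brighter. Offset with the ISO: 25600 → 12800 → 6400 → 3200.

ISO 3200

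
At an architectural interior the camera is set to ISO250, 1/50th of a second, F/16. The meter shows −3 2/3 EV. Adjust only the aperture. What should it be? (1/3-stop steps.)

f/4.5

Underexposed by 3 2/3 stops → need 3 2/3 stops brighter.
Aperture: f/16 → f/14 → f/13 → f/11 → f/10 → f/9 → f/8 → f/7.1 → f/6.3 → f/5.6 → f/5 → f/4.5.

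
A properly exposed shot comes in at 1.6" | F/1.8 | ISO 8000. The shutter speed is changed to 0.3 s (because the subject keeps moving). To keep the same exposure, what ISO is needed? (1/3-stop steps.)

ISO 40000

Shutter speed: 1.6 → 1.3 → 1 → 0.8 → 0.6 → 0.5 → 0.4 → 0.3 — 2 1/3 stops shorter (darker).
Need 2 1/3 stops brighter from the ISO: 8000 → 10000 → 12800 → 16000 → 20000 → 25600 → 32000 → 40000.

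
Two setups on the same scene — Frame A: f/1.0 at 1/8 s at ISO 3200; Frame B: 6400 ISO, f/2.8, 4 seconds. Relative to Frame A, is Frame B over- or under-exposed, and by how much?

Aperture: f/1.0 → f/1.4 → f/2 → f/2.8 — 3 stops stopped down (darker).
Shutter speed: 1/8 → 1/4 → 1/2 → 1 → 2 → 4 — 5 stops longer (brighter).
ISO: 3200 → 6400 — 1 stop higher (brighter).
Net: −3 +5 +1 = +3 stops.

3 stops brighter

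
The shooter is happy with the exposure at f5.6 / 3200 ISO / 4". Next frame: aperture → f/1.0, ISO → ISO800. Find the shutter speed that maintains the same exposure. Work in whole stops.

Aperture: f/5.6 → f/4 → f/2.8 → f/2 → f/1.4 → f/1.0 — 5 stops opened up (brighter).
ISO: 3200 → 1600 → 800 — 2 stops dropped (darker).
Net change so far: 3 stops brighter. Offset with the shutter speed: 4 → 2 → 1 → 1/2.

1/2s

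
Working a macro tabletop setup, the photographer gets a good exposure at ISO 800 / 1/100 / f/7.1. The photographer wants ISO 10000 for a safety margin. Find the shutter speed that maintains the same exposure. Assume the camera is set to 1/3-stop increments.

1/1250s

ISO: 800 → 1000 → 1250 → 1600 → 2000 → 2500 → 3200 → 4000 → 5000 → 6400 → 8000 → 10000 — 3 2/3 stops higher (brighter).
Need 3 2/3 stops darker from the shutter speed: 1/100 → 1/125 → 1/160 → 1/200 → 1/250 → 1/320 → 1/400 → 1/500 → 1/640 → 1/800 → 1/1000 → 1/1250.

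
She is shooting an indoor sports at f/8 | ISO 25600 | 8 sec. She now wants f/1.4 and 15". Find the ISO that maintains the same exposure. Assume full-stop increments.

ISO 400

Aperture: f/8 → f/5.6 → f/4 → f/2.8 → f/2 → f/1.4 — 5 stops opened up (brighter).
Shutter speed: 8 → 15 — 1 stop longer (brighter).
Net change so far: 6 stops brighter. Offset with the ISO: 25600 → 12800 → 6400 → 3200 → 1600 → 800 → 400.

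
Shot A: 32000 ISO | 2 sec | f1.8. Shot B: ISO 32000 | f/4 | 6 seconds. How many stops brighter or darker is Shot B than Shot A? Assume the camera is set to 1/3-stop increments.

Aperture: f/1.8 → f/2 → f/2.2 → f/2.5 → f/2.8 → f/3.2 → f/3.5 → f/4 — 2 1/3 stops stopped down (darker).
Shutter speed: 2 → 2.5 → 3.2 → 4 → 5 → 6 — 1 2/3 stops longer (brighter).
ISO: unchanged.
Net: −2 1/3 +1 2/3 = −2/3 stops.

2/3 stop darker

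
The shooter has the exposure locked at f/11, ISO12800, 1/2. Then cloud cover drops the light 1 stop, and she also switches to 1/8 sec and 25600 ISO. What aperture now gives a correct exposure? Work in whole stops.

Scene light: 1 stop darker.
Shutter speed: 1/2 → 1/4 → 1/8 — 2 stops faster (darker).
ISO: 12800 → 25600 — 1 stop higher (brighter).
Net so far: 2 stops darker. Aperture: f/11 → f/8 → f/5.6.

f/5.6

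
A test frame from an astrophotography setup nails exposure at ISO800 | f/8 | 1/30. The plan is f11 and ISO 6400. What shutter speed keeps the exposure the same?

1/125s

Aperture: f/8 → f/11 — 1 stop stopped down (darker).
ISO: 800 → 1600 → 3200 → 6400 — 3 stops higher (brighter).
Net change so far: 2 stops brighter. Offset with the shutter speed: 1/30 → 1/60 → 1/125.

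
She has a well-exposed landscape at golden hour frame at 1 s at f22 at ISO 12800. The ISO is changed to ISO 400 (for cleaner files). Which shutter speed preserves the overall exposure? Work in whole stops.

30 s

ISO: 12800 → 6400 → 3200 → 1600 → 800 → 400 — 5 stops dropped (darker).
Need 5 stops brighter from the shutter speed: 1 → 2 → 4 → 8 → 15 → 30.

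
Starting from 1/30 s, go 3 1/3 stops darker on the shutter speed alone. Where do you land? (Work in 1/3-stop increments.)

Shutter speed: 1/30 → 1/40 → 1/50 → 1/60 → 1/80 → 1/100 → 1/125 → 1/160 → 1/200 → 1/250 → 1/320 — 3 1/3 stops faster (darker).

1/320s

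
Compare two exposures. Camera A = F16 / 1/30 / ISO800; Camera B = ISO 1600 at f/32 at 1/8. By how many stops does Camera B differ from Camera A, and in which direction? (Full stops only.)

Aperture: f/16 → f/22 → f/32 — 2 stops narrower (darker).
Shutter speed: 1/30 → 1/15 → 1/8 — 2 stops longer (brighter).
ISO: 800 → 1600 — 1 stop raised (brighter).
Net: −2 +2 +1 = +1 stop.

1 stop brighter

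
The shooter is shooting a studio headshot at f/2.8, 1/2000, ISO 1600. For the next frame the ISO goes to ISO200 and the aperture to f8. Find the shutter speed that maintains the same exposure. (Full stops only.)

ISO: 1600 → 800 → 400 → 200 — 3 stops dropped (darker).
Aperture: f/2.8 → f/4 → f/5.6 → f/8 — 3 stops narrower (darker).
Net change so far: 6 stops darker. Offset with the shutter speed: 1/2000 → 1/1000 → 1/500 → 1/250 → 1/125 → 1/60 → 1/30.

1/30s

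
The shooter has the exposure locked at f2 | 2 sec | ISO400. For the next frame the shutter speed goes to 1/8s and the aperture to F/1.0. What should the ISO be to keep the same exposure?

ISO 1600

Shutter speed: 2 → 1 → 1/2 → 1/4 → 1/8 — 4 stops faster (darker).
Aperture: f/2 → f/1.4 → f/1.0 — 2 stops opened up (brighter).
Net change so far: 2 stops darker. Offset with the ISO: 400 → 800 → 1600.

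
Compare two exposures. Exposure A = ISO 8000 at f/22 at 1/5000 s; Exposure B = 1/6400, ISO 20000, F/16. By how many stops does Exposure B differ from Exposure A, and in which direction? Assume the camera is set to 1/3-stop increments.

2 stops brighter

Aperture: f/22 → f/20 → f/18 → f/16 — 1 stop wider (brighter).
Shutter speed: 1/5000 → 1/6400 — 1/3 stop shorter (darker).
ISO: 8000 → 10000 → 12800 → 16000 → 20000 — 1 1/3 stops higher (brighter).
Net: +1 −1/3 +1 1/3 = +2 stops.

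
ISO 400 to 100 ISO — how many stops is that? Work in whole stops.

400 → 200 → 100 — count the steps: 2 stops.

2 stops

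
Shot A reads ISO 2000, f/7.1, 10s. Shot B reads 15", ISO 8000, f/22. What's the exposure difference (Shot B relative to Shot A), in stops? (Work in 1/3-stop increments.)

Aperture: f/7.1 → f/8 → f/9 → f/10 → f/11 → f/13 → f/14 → f/16 → f/18 → f/20 → f/22 — 3 1/3 stops narrower (darker).
Shutter speed: 10 → 13 → 15 — 2/3 stop slower (brighter).
ISO: 2000 → 2500 → 3200 → 4000 → 5000 → 6400 → 8000 — 2 stops higher (brighter).
Net: −3 1/3 +2/3 +2 = −2/3 stops.

2/3 stop darker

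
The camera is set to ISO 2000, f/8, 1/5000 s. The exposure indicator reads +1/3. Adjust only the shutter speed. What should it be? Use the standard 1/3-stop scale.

Overexposed by 1/3 stop → need 1/3 stop darker.
Shutter speed: 1/5000 → 1/6400.

1/6400s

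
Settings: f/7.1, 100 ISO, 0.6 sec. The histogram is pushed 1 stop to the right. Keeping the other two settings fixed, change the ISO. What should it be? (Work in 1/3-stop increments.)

ISO 50

Overexposed by 1 stop → need 1 stop darker.
ISO: 100 → 80 → 64 → 50.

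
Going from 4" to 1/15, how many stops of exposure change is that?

6 stops

4 → 2 → 1 → 1/2 → 1/4 → 1/8 → 1/15 — count the steps: 6 stops.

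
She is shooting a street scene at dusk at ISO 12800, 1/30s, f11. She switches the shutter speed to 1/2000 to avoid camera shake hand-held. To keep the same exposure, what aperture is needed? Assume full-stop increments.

Shutter speed: 1/30 → 1/60 → 1/125 → 1/250 → 1/500 → 1/1000 → 1/2000 — 6 stops shorter (darker).
Need 6 stops brighter from the aperture: f/11 → f/8 → f/5.6 → f/4 → f/2.8 → f/2 → f/1.4.

f/1.4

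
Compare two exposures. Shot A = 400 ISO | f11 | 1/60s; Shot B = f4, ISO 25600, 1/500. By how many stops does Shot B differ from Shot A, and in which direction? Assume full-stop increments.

6 stops brighter

Aperture: f/11 → f/8 → f/5.6 → f/4 — 3 stops wider (brighter).
Shutter speed: 1/60 → 1/125 → 1/250 → 1/500 — 3 stops shorter (darker).
ISO: 400 → 800 → 1600 → 3200 → 6400 → 12800 → 25600 — 6 stops higher (brighter).
Net: +3 −3 +6 = +6 stops.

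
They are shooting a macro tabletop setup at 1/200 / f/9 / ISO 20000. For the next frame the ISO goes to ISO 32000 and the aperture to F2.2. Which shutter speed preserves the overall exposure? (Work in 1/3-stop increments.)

ISO: 20000 → 25600 → 32000 — 2/3 stop raised (brighter).
Aperture: f/9 → f/8 → f/7.1 → f/6.3 → f/5.6 → f/5 → f/4.5 → f/4 → f/3.5 → f/3.2 → f/2.8 → f/2.5 → f/2.2 — 4 stops wider (brighter).
Net change so far: 4 2/3 stops brighter. Offset with the shutter speed: 1/200 → 1/250 → 1/320 → 1/400 → 1/500 → 1/640 → 1/800 → 1/1000 → 1/1250 → 1/1600 → 1/2000 → 1/2500 → 1/3200 → 1/4000 → 1/5000.

1/5000s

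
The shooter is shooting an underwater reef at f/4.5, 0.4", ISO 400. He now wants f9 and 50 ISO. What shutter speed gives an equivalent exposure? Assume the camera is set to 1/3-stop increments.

Aperture: f/4.5 → f/5 → f/5.6 → f/6.3 → f/7.1 → f/8 → f/9 — 2 stops stopped down (darker).
ISO: 400 → 320 → 250 → 200 → 160 → 125 → 100 → 80 → 64 → 50 — 3 stops lower (darker).
Net change so far: 5 stops darker. Offset with the shutter speed: 0.4 → 0.5 → 0.6 → 0.8 → 1 → 1.3 → 1.6 → 2 → 2.5 → 3.2 → 4 → 5 → 6 → 8 → 10 → 13.

13 s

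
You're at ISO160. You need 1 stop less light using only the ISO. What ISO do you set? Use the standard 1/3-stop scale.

ISO 80

ISO: 160 → 125 → 100 → 80 — 1 stop lower (darker).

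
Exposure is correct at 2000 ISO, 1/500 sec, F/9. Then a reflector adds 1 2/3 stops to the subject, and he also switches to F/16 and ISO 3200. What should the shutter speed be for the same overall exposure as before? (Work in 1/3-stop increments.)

1/800s

Scene light: 1 2/3 stops brighter.
Aperture: f/9 → f/10 → f/11 → f/13 → f/14 → f/16 — 1 2/3 stops narrower (darker).
ISO: 2000 → 2500 → 3200 — 2/3 stop raised (brighter).
Net so far: 2/3 stop brighter. Shutter speed: 1/500 → 1/640 → 1/800.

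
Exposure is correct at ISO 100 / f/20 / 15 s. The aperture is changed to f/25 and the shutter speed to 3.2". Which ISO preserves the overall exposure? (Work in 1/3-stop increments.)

Aperture: f/20 → f/22 → f/25 — 2/3 stop stopped down (darker).
Shutter speed: 15 → 13 → 10 → 8 → 6 → 5 → 4 → 3.2 — 2 1/3 stops faster (darker).
Net change so far: 3 stops darker. Offset with the ISO: 100 → 125 → 160 → 200 → 250 → 320 → 400 → 500 → 640 → 800.

ISO 800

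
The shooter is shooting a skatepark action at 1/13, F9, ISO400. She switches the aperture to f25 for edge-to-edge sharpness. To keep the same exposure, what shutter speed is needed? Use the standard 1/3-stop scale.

Aperture: f/9 → f/10 → f/11 → f/13 → f/14 → f/16 → f/18 → f/20 → f/22 → f/25 — 3 stops narrower (darker).
Need 3 stops brighter from the shutter speed: 1/13 → 1/10 → 1/8 → 1/6 → 1/5 → 1/4 → 0.3 → 0.4 → 0.5 → 0.6.

0.6 s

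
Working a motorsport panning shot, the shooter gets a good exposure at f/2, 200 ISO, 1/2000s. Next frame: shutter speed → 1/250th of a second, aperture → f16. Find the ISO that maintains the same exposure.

ISO 1600

Shutter speed: 1/2000 → 1/1000 → 1/500 → 1/250 — 3 stops slower (brighter).
Aperture: f/2 → f/2.8 → f/4 → f/5.6 → f/8 → f/11 → f/16 — 6 stops smaller aperture (darker).
Net change so far: 3 stops darker. Offset with the ISO: 200 → 400 → 800 → 1600.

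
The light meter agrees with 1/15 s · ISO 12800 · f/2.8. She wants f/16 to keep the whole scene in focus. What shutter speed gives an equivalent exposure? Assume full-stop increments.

2 s

Aperture: f/2.8 → f/4 → f/5.6 → f/8 → f/11 → f/16 — 5 stops smaller aperture (darker).
Need 5 stops brighter from the shutter speed: 1/15 → 1/8 → 1/4 → 1/2 → 1 → 2.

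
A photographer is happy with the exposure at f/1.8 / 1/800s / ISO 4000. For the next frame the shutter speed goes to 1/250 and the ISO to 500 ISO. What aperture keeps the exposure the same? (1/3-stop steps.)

Shutter speed: 1/800 → 1/640 → 1/500 → 1/400 → 1/320 → 1/250 — 1 2/3 stops longer (brighter).
ISO: 4000 → 3200 → 2500 → 2000 → 1600 → 1250 → 1000 → 800 → 640 → 500 — 3 stops lower (darker).
Net change so far: 1 1/3 stops darker. Offset with the aperture: f/1.8 → f/1.6 → f/1.4 → f/1.2 → f/1.1.

f/1.1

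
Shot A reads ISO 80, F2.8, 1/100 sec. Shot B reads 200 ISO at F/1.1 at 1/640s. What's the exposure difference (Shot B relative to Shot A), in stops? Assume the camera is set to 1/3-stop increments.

1 1/3 stops brighter

Aperture: f/2.8 → f/2.5 → f/2.2 → f/2 → f/1.8 → f/1.6 → f/1.4 → f/1.2 → f/1.1 — 2 2/3 stops opened up (brighter).
Shutter speed: 1/100 → 1/125 → 1/160 → 1/200 → 1/250 → 1/320 → 1/400 → 1/500 → 1/640 — 2 2/3 stops faster (darker).
ISO: 80 → 100 → 125 → 160 → 200 — 1 1/3 stops raised (brighter).
Net: +2 2/3 −2 2/3 +1 1/3 = +1 1/3 stops.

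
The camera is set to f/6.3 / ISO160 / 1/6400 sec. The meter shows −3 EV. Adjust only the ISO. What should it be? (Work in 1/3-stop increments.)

ISO 1250

Underexposed by 3 stops → need 3 stops brighter.
ISO: 160 → 200 → 250 → 320 → 400 → 500 → 640 → 800 → 1000 → 1250.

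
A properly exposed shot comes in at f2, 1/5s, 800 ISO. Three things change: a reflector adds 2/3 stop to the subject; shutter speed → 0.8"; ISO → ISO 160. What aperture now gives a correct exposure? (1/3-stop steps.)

Scene light: 2/3 stop brighter.
Shutter speed: 1/5 → 1/4 → 0.3 → 0.4 → 0.5 → 0.6 → 0.8 — 2 stops slower (brighter).
ISO: 800 → 640 → 500 → 400 → 320 → 250 → 200 → 160 — 2 1/3 stops lower (darker).
Net so far: 1/3 stop brighter. Aperture: f/2 → f/2.2.

f/2.2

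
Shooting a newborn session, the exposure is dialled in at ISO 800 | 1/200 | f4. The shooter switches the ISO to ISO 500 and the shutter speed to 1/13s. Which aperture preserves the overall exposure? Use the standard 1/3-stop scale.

f/13

ISO: 800 → 640 → 500 — 2/3 stop dropped (darker).
Shutter speed: 1/200 → 1/160 → 1/125 → 1/100 → 1/80 → 1/60 → 1/50 → 1/40 → 1/30 → 1/25 → 1/20 → 1/15 → 1/13 — 4 stops longer (brighter).
Net change so far: 3 1/3 stops brighter. Offset with the aperture: f/4 → f/4.5 → f/5 → f/5.6 → f/6.3 → f/7.1 → f/8 → f/9 → f/10 → f/11 → f/13.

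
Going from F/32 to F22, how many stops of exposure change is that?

1 stop

f/32 → f/22 — count the steps: 1 stop.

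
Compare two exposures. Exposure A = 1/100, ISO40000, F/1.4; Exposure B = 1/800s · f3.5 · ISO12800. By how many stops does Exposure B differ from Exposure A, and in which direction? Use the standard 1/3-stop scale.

Aperture: f/1.4 → f/1.6 → f/1.8 → f/2 → f/2.2 → f/2.5 → f/2.8 → f/3.2 → f/3.5 — 2 2/3 stops stopped down (darker).
Shutter speed: 1/100 → 1/125 → 1/160 → 1/200 → 1/250 → 1/320 → 1/400 → 1/500 → 1/640 → 1/800 — 3 stops shorter (darker).
ISO: 40000 → 32000 → 25600 → 20000 → 16000 → 12800 — 1 2/3 stops dropped (darker).
Net: −2 2/3 −3 −1 2/3 = −7 1/3 stops.

7 1/3 stops darker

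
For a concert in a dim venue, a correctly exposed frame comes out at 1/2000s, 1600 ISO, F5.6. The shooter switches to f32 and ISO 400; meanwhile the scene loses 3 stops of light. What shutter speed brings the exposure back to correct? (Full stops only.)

1/2s

Scene light: 3 stops darker.
Aperture: f/5.6 → f/8 → f/11 → f/16 → f/22 → f/32 — 5 stops narrower (darker).
ISO: 1600 → 800 → 400 — 2 stops dropped (darker).
Net so far: 10 stops darker. Shutter speed: 1/2000 → 1/1000 → 1/500 → 1/250 → 1/125 → 1/60 → 1/30 → 1/15 → 1/8 → 1/4 → 1/2.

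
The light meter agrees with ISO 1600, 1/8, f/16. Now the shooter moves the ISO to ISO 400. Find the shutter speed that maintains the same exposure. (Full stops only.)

ISO: 1600 → 800 → 400 — 2 stops lower (darker).
Need 2 stops brighter from the shutter speed: 1/8 → 1/4 → 1/2.

1/2s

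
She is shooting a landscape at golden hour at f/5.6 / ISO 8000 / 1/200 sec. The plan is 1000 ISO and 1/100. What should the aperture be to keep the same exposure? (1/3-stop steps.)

ISO: 8000 → 6400 → 5000 → 4000 → 3200 → 2500 → 2000 → 1600 → 1250 → 1000 — 3 stops dropped (darker).
Shutter speed: 1/200 → 1/160 → 1/125 → 1/100 — 1 stop longer (brighter).
Net change so far: 2 stops darker. Offset with the aperture: f/5.6 → f/5 → f/4.5 → f/4 → f/3.5 → f/3.2 → f/2.8.

f/2.8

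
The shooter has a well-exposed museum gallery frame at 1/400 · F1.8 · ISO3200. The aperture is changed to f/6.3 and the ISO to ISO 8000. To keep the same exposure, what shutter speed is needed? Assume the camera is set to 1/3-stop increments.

1/80s

Aperture: f/1.8 → f/2 → f/2.2 → f/2.5 → f/2.8 → f/3.2 → f/3.5 → f/4 → f/4.5 → f/5 → f/5.6 → f/6.3 — 3 2/3 stops narrower (darker).
ISO: 3200 → 4000 → 5000 → 6400 → 8000 — 1 1/3 stops raised (brighter).
Net change so far: 2 1/3 stops darker. Offset with the shutter speed: 1/400 → 1/320 → 1/250 → 1/200 → 1/160 → 1/125 → 1/100 → 1/80.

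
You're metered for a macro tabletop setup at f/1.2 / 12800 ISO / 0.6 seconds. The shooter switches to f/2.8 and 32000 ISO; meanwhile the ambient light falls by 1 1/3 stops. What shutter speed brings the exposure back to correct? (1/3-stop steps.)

Scene light: 1 1/3 stops darker.
Aperture: f/1.2 → f/1.4 → f/1.6 → f/1.8 → f/2 → f/2.2 → f/2.5 → f/2.8 — 2 1/3 stops stopped down (darker).
ISO: 12800 → 16000 → 20000 → 25600 → 32000 — 1 1/3 stops higher (brighter).
Net so far: 2 1/3 stops darker. Shutter speed: 0.6 → 0.8 → 1 → 1.3 → 1.6 → 2 → 2.5 → 3.2.

3.2 s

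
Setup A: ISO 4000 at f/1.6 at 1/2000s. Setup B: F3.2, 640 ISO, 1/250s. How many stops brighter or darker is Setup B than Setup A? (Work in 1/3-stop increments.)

1 2/3 stops darker

Aperture: f/1.6 → f/1.8 → f/2 → f/2.2 → f/2.5 → f/2.8 → f/3.2 — 2 stops narrower (darker).
Shutter speed: 1/2000 → 1/1600 → 1/1250 → 1/1000 → 1/800 → 1/640 → 1/500 → 1/400 → 1/320 → 1/250 — 3 stops longer (brighter).
ISO: 4000 → 3200 → 2500 → 2000 → 1600 → 1250 → 1000 → 800 → 640 — 2 2/3 stops lower (darker).
Net: −2 +3 −2 2/3 = −1 2/3 stops.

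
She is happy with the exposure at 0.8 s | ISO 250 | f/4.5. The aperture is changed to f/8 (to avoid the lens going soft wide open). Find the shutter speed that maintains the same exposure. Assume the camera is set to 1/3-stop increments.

2.5 s

Aperture: f/4.5 → f/5 → f/5.6 → f/6.3 → f/7.1 → f/8 — 1 2/3 stops narrower (darker).
Need 1 2/3 stops brighter from the shutter speed: 0.8 → 1 → 1.3 → 1.6 → 2 → 2.5.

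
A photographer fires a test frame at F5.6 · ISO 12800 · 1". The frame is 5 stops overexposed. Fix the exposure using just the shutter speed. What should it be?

Overexposed by 5 stops → need 5 stops darker.
Shutter speed: 1 → 1/2 → 1/4 → 1/8 → 1/15 → 1/30.

1/30s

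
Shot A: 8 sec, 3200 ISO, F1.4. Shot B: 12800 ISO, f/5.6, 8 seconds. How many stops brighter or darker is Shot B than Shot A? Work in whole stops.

Aperture: f/1.4 → f/2 → f/2.8 → f/4 → f/5.6 — 4 stops narrower (darker).
Shutter speed: unchanged.
ISO: 3200 → 6400 → 12800 — 2 stops higher (brighter).
Net: −4 +2 = −2 stops.

2 stops darker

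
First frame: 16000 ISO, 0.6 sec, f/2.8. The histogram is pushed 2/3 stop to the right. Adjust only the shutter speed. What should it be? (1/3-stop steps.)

Overexposed by 2/3 stop → need 2/3 stop darker.
Shutter speed: 0.6 → 0.5 → 0.4.

0.4 s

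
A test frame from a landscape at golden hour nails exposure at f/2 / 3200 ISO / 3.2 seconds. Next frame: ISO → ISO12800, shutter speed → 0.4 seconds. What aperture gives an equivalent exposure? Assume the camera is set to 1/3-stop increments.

f/1.4

ISO: 3200 → 4000 → 5000 → 6400 → 8000 → 10000 → 12800 — 2 stops raised (brighter).
Shutter speed: 3.2 → 2.5 → 2 → 1.6 → 1.3 → 1 → 0.8 → 0.6 → 0.5 → 0.4 — 3 stops shorter (darker).
Net change so far: 1 stop darker. Offset with the aperture: f/2 → f/1.8 → f/1.6 → f/1.4.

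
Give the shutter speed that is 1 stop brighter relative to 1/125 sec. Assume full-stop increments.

1/60s

Shutter speed: 1/125 → 1/60 — 1 stop longer (brighter).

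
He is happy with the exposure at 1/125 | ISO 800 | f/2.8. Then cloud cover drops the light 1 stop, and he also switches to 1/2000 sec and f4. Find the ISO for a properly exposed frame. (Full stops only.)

Scene light: 1 stop darker.
Shutter speed: 1/125 → 1/250 → 1/500 → 1/1000 → 1/2000 — 4 stops faster (darker).
Aperture: f/2.8 → f/4 — 1 stop smaller aperture (darker).
Net so far: 6 stops darker. ISO: 800 → 1600 → 3200 → 6400 → 12800 → 25600 → 51200.

ISO 51200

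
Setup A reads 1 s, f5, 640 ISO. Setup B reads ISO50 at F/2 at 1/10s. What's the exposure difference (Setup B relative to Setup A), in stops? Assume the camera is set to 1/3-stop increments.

4 1/3 stops darker

Aperture: f/5 → f/4.5 → f/4 → f/3.5 → f/3.2 → f/2.8 → f/2.5 → f/2.2 → f/2 — 2 2/3 stops opened up (brighter).
Shutter speed: 1 → 0.8 → 0.6 → 0.5 → 0.4 → 0.3 → 1/4 → 1/5 → 1/6 → 1/8 → 1/10 — 3 1/3 stops faster (darker).
ISO: 640 → 500 → 400 → 320 → 250 → 200 → 160 → 125 → 100 → 80 → 64 → 50 — 3 2/3 stops dropped (darker).
Net: +2 2/3 −3 1/3 −3 2/3 = −4 1/3 stops.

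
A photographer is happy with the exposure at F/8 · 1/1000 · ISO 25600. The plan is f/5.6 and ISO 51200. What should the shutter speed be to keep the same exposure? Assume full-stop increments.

1/4000s

Aperture: f/8 → f/5.6 — 1 stop larger aperture (brighter).
ISO: 25600 → 51200 — 1 stop raised (brighter).
Net change so far: 2 stops brighter. Offset with the shutter speed: 1/1000 → 1/2000 → 1/4000.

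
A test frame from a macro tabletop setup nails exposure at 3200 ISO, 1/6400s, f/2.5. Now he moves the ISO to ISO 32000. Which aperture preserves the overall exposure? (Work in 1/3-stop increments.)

ISO: 3200 → 4000 → 5000 → 6400 → 8000 → 10000 → 12800 → 16000 → 20000 → 25600 → 32000 — 3 1/3 stops higher (brighter).
Need 3 1/3 stops darker from the aperture: f/2.5 → f/2.8 → f/3.2 → f/3.5 → f/4 → f/4.5 → f/5 → f/5.6 → f/6.3 → f/7.1 → f/8.

f/8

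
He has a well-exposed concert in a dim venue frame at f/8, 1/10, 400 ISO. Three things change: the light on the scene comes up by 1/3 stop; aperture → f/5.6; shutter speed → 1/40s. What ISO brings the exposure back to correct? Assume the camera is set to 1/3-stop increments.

ISO 640

Scene light: 1/3 stop brighter.
Aperture: f/8 → f/7.1 → f/6.3 → f/5.6 — 1 stop larger aperture (brighter).
Shutter speed: 1/10 → 1/13 → 1/15 → 1/20 → 1/25 → 1/30 → 1/40 — 2 stops faster (darker).
Net so far: 2/3 stop darker. ISO: 400 → 500 → 640.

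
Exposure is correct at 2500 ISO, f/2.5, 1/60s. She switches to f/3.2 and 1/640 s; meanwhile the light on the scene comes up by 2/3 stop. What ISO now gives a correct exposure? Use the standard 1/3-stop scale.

Scene light: 2/3 stop brighter.
Aperture: f/2.5 → f/2.8 → f/3.2 — 2/3 stop narrower (darker).
Shutter speed: 1/60 → 1/80 → 1/100 → 1/125 → 1/160 → 1/200 → 1/250 → 1/320 → 1/400 → 1/500 → 1/640 — 3 1/3 stops shorter (darker).
Net so far: 3 1/3 stops darker. ISO: 2500 → 3200 → 4000 → 5000 → 6400 → 8000 → 10000 → 12800 → 16000 → 20000 → 25600.

ISO 25600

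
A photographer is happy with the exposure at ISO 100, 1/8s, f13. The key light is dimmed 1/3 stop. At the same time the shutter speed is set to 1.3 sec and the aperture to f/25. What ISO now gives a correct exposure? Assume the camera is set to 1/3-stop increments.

Scene light: 1/3 stop darker.
Shutter speed: 1/8 → 1/6 → 1/5 → 1/4 → 0.3 → 0.4 → 0.5 → 0.6 → 0.8 → 1 → 1.3 — 3 1/3 stops longer (brighter).
Aperture: f/13 → f/14 → f/16 → f/18 → f/20 → f/22 → f/25 — 2 stops stopped down (darker).
Net so far: 1 stop brighter. ISO: 100 → 80 → 64 → 50.

ISO 50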